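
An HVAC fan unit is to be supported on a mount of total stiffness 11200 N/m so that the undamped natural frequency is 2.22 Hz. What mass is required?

57.6 kg

ω_n = 2πf_n = 2π × 2.22 = 13.95 rad/s.
m = k/ω_n² = 11200/13.95² = 11200/194.6 = 57.56 kg.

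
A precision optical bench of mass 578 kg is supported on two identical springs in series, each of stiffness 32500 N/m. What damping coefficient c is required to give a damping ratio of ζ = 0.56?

3430 N·s/m

Series springs: 1/k_eq = 2/32500, so k_eq = 32500/2 = 16250 N/m.
c_c = 2√(k_eq·m) = 2√(16250 × 578) = 6129 N·s/m.
c = ζ·c_c = 0.56 × 6129 = 3432 N·s/m.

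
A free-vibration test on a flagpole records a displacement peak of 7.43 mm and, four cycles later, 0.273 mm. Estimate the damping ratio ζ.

0.130

Logarithmic decrement δ = (1/n)·ln(x₀/x_n) = (1/4)·ln(7.43/0.273) = (1/4)·ln(27.22) = 0.8260.
ζ = δ/√(4π² + δ²) = 0.8260/√(39.48 + 0.682) = 0.8260/6.337 = 0.1303.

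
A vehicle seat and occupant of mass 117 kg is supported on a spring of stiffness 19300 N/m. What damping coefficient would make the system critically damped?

3010 N·s/m

c_c = 2√(k·m) = 2√(19300 × 117) = 2 × 1503 = 3005 N·s/m.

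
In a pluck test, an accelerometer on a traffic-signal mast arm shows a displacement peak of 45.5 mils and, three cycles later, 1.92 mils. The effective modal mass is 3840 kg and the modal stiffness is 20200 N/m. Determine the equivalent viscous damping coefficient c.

Logarithmic decrement δ = (1/n)·ln(x₀/x_n) = (1/3)·ln(45.5/1.92) = (1/3)·ln(23.70) = 1.055.
ζ = δ/√(4π² + δ²) = 1.055/√(39.48 + 1.11) = 1.055/6.371 = 0.1656.
c = ζ · 2√(km) = 0.1656 × 2√(20200 × 3840) = 0.1656 × 17610 = 2917 N·s/m.

2920 N·s/m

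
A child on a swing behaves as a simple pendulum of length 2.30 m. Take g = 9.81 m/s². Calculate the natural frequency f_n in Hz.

0.329 Hz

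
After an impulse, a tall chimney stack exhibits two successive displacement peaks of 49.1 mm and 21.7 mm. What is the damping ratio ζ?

0.129

Logarithmic decrement δ = (1/n)·ln(x₀/x_n) = (1/1)·ln(49.1/21.7) = (1/1)·ln(2.263) = 0.8165.
ζ = δ/√(4π² + δ²) = 0.8165/√(39.48 + 0.667) = 0.8165/6.336 = 0.1289.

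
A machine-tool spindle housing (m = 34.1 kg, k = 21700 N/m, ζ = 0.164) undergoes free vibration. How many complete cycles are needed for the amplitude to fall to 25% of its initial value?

Logarithmic decrement δ = 2πζ/√(1 − ζ²) = 2π × 0.1640/√(1 − 0.0269) = 1.045.
x_n/x₀ = e^(−nδ) ≤ 0.25; take ln: n ≥ ln(1/0.25)/δ = 1.386/1.045 = 1.327.
So 2 complete cycles are required.

2 cycles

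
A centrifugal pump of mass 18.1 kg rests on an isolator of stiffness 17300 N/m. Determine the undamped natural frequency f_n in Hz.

4.92 Hz

ω_n = √(k/m) = √(17300/18.1) = √955.8 = 30.92 rad/s.
f_n = ω_n/(2π) = 30.92/6.283 = 4.920 Hz.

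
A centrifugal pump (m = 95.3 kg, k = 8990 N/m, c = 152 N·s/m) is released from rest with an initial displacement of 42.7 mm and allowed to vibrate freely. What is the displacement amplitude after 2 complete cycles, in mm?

ζ = c/(2√(km)) = 152/(2√(8990 × 95.3)) = 152/1851 = 0.08211.
Logarithmic decrement δ = 2πζ/√(1 − ζ²) = 2π × 0.08211/√(1 − 0.00674) = 0.5176.
After n cycles, x_n/x₀ = e^(−nδ), so x_2 = 42.7 × e^(−2 × 0.5176) = 42.7 × 0.3551 = 15.16 mm.

15.2 mm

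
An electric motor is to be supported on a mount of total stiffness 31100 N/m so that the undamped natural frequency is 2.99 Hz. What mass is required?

ω_n = 2πf_n = 2π × 2.99 = 18.79 rad/s.
m = k/ω_n² = 31100/18.79² = 31100/352.9 = 88.12 kg.

88.1 kg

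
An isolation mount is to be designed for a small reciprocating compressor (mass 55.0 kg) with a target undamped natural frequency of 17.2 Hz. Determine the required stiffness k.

642000 N/m

ω_n = 2πf_n = 2π × 17.2 = 108.1 rad/s.
k = m·ω_n² = 55.0 × 108.1² = 55.0 × 11680 = 642400 N/m.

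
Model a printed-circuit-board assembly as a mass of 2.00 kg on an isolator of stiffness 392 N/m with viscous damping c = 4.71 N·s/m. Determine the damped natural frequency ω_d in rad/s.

14.0 rad/s

ω_n = √(k/m) = √(392.0/2.00) = 14.00 rad/s.
Critical damping c_c = 2√(k·m) = 2√(392.0 × 2.00) = 56.00 N·s/m, so ζ = c/c_c = 4.71/56.00 = 0.08411.
ω_d = ω_n√(1 − ζ²) = 14.00 × √(1 − 0.00707) = 13.95 rad/s.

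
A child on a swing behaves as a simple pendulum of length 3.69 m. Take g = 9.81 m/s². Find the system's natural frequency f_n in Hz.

0.260 Hz

For a simple pendulum ω_n = √(g/L) = √(9.81/3.69) = √2.659 = 1.631 rad/s.
f_n = ω_n/(2π) = 1.631/6.283 = 0.2595 Hz.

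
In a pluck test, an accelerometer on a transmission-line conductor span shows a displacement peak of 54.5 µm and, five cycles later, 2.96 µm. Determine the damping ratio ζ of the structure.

0.0923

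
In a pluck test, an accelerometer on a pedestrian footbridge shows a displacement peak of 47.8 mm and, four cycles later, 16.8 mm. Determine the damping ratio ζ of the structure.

Logarithmic decrement δ = (1/n)·ln(x₀/x_n) = (1/4)·ln(47.8/16.8) = (1/4)·ln(2.845) = 0.2614.
ζ = δ/√(4π² + δ²) = 0.2614/√(39.48 + 0.0683) = 0.2614/6.289 = 0.04157.

0.0416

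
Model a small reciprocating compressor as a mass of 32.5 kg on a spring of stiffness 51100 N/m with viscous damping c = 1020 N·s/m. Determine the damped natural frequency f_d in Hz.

ω_n = √(k/m) = √(51100/32.5) = 39.65 rad/s.
Critical damping c_c = 2√(k·m) = 2√(51100 × 32.5) = 2577 N·s/m, so ζ = c/c_c = 1020/2577 = 0.3957.
ω_d = ω_n√(1 − ζ²) = 39.65 × √(1 − 0.157) = 36.42 rad/s.
f_d = ω_d/(2π) = 5.796 Hz.

5.80 Hz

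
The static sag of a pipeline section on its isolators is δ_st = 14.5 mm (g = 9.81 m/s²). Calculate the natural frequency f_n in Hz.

ω_n = √(g/δ_st) = √(9.81/0.0145) = √676.6 = 26.01 rad/s.
f_n = ω_n/(2π) = 26.01/6.283 = 4.140 Hz.

4.14 Hz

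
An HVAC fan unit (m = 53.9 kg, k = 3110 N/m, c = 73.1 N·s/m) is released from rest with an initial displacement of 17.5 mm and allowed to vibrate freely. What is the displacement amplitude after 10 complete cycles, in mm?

ζ = c/(2√(km)) = 73.1/(2√(3110 × 53.9)) = 73.1/818.9 = 0.08927.
Logarithmic decrement δ = 2πζ/√(1 − ζ²) = 2π × 0.08927/√(1 − 0.00797) = 0.5632.
After n cycles, x_n/x₀ = e^(−nδ), so x_10 = 17.5 × e^(−10 × 0.5632) = 17.5 × 0.003583 = 0.06270 mm.

0.0627 mm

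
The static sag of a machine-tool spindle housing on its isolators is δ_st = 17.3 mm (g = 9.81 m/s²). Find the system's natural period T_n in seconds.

0.264 s

ω_n = √(g/δ_st) = √(9.81/0.0173) = √567.1 = 23.81 rad/s.
T_n = 2π/ω_n = 6.283/23.81 = 0.2639 s.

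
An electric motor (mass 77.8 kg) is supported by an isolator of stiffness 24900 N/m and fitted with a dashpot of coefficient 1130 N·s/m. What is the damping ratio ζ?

0.406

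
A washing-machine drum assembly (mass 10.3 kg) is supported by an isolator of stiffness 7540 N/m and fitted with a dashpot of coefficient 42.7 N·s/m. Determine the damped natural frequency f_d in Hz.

ω_n = √(k/m) = √(7540/10.3) = 27.06 rad/s.
Critical damping c_c = 2√(k·m) = 2√(7540 × 10.3) = 557.4 N·s/m, so ζ = c/c_c = 42.7/557.4 = 0.07661.
ω_d = ω_n√(1 − ζ²) = 27.06 × √(1 − 0.00587) = 26.98 rad/s.
f_d = ω_d/(2π) = 4.293 Hz.

4.29 Hz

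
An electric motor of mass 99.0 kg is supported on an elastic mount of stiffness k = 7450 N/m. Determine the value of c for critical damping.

1720 N·s/m

c_c = 2√(k·m) = 2√(7450 × 99.0) = 2 × 858.8 = 1718 N·s/m.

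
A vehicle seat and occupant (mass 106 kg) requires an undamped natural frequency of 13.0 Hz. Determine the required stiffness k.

707000 N/m

ω_n = 2πf_n = 2π × 13.0 = 81.68 rad/s.
k = m·ω_n² = 106 × 81.68² = 106 × 6672 = 707200 N/m.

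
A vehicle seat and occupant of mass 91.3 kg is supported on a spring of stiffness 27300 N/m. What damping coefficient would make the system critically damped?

c_c = 2√(k·m) = 2√(27300 × 91.3) = 2 × 1579 = 3158 N·s/m.

3160 N·s/m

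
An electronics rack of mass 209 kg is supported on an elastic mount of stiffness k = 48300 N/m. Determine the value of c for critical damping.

c_c = 2√(k·m) = 2√(48300 × 209) = 2 × 3177 = 6354 N·s/m.

6350 N·s/m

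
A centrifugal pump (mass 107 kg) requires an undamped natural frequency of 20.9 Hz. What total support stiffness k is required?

ω_n = 2πf_n = 2π × 20.9 = 131.3 rad/s.
k = m·ω_n² = 107 × 131.3² = 107 × 17240 = 1845000 N/m.

1850000 N/m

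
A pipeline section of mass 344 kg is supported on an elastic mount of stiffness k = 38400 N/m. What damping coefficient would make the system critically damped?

7270 N·s/m

c_c = 2√(k·m) = 2√(38400 × 344) = 2 × 3635 = 7269 N·s/m.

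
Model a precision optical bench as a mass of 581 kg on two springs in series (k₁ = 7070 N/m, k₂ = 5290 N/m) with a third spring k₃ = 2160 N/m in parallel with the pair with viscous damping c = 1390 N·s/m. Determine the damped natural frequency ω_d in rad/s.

Series pair: k_s = k₁k₂/(k₁+k₂) = (7070)(5290)/(7070 + 5290) = 3026 N/m. In parallel with k₃: k_eq = 3026 + 2160 = 5186 N/m.
ω_n = √(k_eq/m) = √(5186/581) = 2.988 rad/s.
Critical damping c_c = 2√(k_eq·m) = 2√(5186 × 581) = 3472 N·s/m, so ζ = c/c_c = 1390/3472 = 0.4004.
ω_d = ω_n√(1 − ζ²) = 2.988 × √(1 − 0.160) = 2.738 rad/s.

2.74 rad/s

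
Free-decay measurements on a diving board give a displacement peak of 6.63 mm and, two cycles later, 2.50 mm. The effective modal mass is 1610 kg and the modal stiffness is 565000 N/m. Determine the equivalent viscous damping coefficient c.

4670 N·s/m

Logarithmic decrement δ = (1/n)·ln(x₀/x_n) = (1/2)·ln(6.63/2.50) = (1/2)·ln(2.652) = 0.4877.
ζ = δ/√(4π² + δ²) = 0.4877/√(39.48 + 0.238) = 0.4877/6.302 = 0.07738.
c = ζ · 2√(km) = 0.07738 × 2√(565000 × 1610) = 0.07738 × 60320 = 4668 N·s/m.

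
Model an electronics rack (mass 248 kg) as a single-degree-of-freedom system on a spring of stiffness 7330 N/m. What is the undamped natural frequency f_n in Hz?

0.865 Hz

ω_n = √(k/m) = √(7330/248) = √29.56 = 5.437 rad/s.
f_n = ω_n/(2π) = 5.437/6.283 = 0.8653 Hz.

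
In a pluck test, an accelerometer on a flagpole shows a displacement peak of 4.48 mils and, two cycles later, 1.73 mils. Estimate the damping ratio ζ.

0.0755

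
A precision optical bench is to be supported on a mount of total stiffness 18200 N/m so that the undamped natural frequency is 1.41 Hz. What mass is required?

ω_n = 2πf_n = 2π × 1.41 = 8.859 rad/s.
m = k/ω_n² = 18200/8.859² = 18200/78.49 = 231.9 kg.

232 kg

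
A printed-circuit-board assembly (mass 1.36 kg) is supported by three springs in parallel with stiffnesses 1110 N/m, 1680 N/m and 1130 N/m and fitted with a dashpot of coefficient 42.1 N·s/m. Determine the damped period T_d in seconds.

0.122 s

Parallel springs add: k_eq = 1110 + 1680 + 1130 = 3920 N/m.
ω_n = √(k_eq/m) = √(3920/1.36) = 53.69 rad/s.
Critical damping c_c = 2√(k_eq·m) = 2√(3920 × 1.36) = 146.0 N·s/m, so ζ = c/c_c = 42.1/146.0 = 0.2883.
ω_d = ω_n√(1 − ζ²) = 53.69 × √(1 − 0.0831) = 51.41 rad/s.
T_d = 2π/ω_d = 0.1222 s.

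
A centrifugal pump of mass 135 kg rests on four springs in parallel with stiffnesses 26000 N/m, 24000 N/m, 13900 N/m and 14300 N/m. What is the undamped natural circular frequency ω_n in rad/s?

24.1 rad/s

Parallel springs add: k_eq = 26000 + 24000 + 13900 + 14300 = 78200 N/m.
ω_n = √(k_eq/m) = √(78200/135) = √579.3 = 24.07 rad/s.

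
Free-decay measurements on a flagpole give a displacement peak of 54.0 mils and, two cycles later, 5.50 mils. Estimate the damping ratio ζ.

0.179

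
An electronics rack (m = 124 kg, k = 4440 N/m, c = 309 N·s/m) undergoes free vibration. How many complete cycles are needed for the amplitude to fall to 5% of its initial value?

3 cycles

ζ = c/(2√(km)) = 309/(2√(4440 × 124)) = 309/1484 = 0.2082.
Logarithmic decrement δ = 2πζ/√(1 − ζ²) = 2π × 0.2082/√(1 − 0.0434) = 1.338.
x_n/x₀ = e^(−nδ) ≤ 0.05; take ln: n ≥ ln(1/0.05)/δ = 2.996/1.338 = 2.240.
So 3 complete cycles are required.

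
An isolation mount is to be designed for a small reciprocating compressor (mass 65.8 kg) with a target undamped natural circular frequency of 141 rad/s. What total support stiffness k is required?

1310000 N/m

k = m·ω_n² = 65.8 × 141.0² = 65.8 × 19880 = 1308000 N/m.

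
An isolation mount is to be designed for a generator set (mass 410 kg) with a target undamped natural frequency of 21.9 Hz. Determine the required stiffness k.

ω_n = 2πf_n = 2π × 21.9 = 137.6 rad/s.
k = m·ω_n² = 410 × 137.6² = 410 × 18930 = 7763000 N/m.

7760000 N/m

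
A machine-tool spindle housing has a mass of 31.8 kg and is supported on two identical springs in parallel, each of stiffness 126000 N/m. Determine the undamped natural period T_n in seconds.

0.0706 s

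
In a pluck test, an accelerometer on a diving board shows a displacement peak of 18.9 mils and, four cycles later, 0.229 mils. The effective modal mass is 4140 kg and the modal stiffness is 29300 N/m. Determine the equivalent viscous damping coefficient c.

Logarithmic decrement δ = (1/n)·ln(x₀/x_n) = (1/4)·ln(18.9/0.229) = (1/4)·ln(82.53) = 1.103.
ζ = δ/√(4π² + δ²) = 1.103/√(39.48 + 1.22) = 1.103/6.379 = 0.1729.
c = ζ · 2√(km) = 0.1729 × 2√(29300 × 4140) = 0.1729 × 22030 = 3810 N·s/m.

3810 N·s/m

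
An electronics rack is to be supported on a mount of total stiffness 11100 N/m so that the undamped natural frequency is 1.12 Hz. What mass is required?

ω_n = 2πf_n = 2π × 1.12 = 7.037 rad/s.
m = k/ω_n² = 11100/7.037² = 11100/49.52 = 224.1 kg.

224 kg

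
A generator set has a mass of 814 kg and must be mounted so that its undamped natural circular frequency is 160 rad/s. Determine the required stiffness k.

k = m·ω_n² = 814 × 160.0² = 814 × 25600 = 20840000 N/m.

20800000 N/m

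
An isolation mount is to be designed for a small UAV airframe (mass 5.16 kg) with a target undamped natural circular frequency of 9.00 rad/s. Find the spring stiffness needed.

k = m·ω_n² = 5.16 × 9.000² = 5.16 × 81.00 = 418.0 N/m.

418 N/m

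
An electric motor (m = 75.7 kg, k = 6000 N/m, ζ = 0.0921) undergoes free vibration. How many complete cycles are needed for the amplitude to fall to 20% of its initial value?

Logarithmic decrement δ = 2πζ/√(1 − ζ²) = 2π × 0.09210/√(1 − 0.00848) = 0.5812.
x_n/x₀ = e^(−nδ) ≤ 0.2; take ln: n ≥ ln(1/0.2)/δ = 1.609/0.5812 = 2.769.
So 3 complete cycles are required.

3 cycles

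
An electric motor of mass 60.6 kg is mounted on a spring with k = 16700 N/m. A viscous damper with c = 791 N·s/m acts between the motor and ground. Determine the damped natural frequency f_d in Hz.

2.43 Hz

ω_n = √(k/m) = √(16700/60.6) = 16.60 rad/s.
Critical damping c_c = 2√(k·m) = 2√(16700 × 60.6) = 2012 N·s/m, so ζ = c/c_c = 791/2012 = 0.3931.
ω_d = ω_n√(1 − ζ²) = 16.60 × √(1 − 0.155) = 15.26 rad/s.
f_d = ω_d/(2π) = 2.429 Hz.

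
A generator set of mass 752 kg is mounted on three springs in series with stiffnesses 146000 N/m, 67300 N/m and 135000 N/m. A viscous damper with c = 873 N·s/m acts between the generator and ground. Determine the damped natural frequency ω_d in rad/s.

6.73 rad/s

Series springs: 1/k_eq = 1/146000 + 1/67300 + 1/135000 = 2.912×10^-5, so k_eq = 34350 N/m.
ω_n = √(k_eq/m) = √(34350/752) = 6.758 rad/s.
Critical damping c_c = 2√(k_eq·m) = 2√(34350 × 752) = 10160 N·s/m, so ζ = c/c_c = 873/10160 = 0.08589.
ω_d = ω_n√(1 − ζ²) = 6.758 × √(1 − 0.00738) = 6.733 rad/s.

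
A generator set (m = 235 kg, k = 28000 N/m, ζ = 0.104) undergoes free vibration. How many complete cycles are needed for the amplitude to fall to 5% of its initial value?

5 cycles

Logarithmic decrement δ = 2πζ/√(1 − ζ²) = 2π × 0.1040/√(1 − 0.0108) = 0.6570.
x_n/x₀ = e^(−nδ) ≤ 0.05; take ln: n ≥ ln(1/0.05)/δ = 2.996/0.6570 = 4.560.
So 5 complete cycles are required.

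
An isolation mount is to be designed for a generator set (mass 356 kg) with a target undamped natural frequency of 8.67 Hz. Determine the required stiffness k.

1060000 N/m

ω_n = 2πf_n = 2π × 8.67 = 54.48 rad/s.
k = m·ω_n² = 356 × 54.48² = 356 × 2968 = 1056000 N/m.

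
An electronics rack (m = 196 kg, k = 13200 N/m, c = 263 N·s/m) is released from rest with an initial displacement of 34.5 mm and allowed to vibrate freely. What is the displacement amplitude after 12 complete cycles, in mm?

0.0711 mm

ζ = c/(2√(km)) = 263/(2√(13200 × 196)) = 263/3217 = 0.08175.
Logarithmic decrement δ = 2πζ/√(1 − ζ²) = 2π × 0.08175/√(1 − 0.00668) = 0.5154.
After n cycles, x_n/x₀ = e^(−nδ), so x_12 = 34.5 × e^(−12 × 0.5154) = 34.5 × 0.002060 = 0.07109 mm.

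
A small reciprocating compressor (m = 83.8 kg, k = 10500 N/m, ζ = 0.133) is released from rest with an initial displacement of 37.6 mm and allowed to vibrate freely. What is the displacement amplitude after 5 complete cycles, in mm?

Logarithmic decrement δ = 2πζ/√(1 − ζ²) = 2π × 0.1330/√(1 − 0.0177) = 0.8432.
After n cycles, x_n/x₀ = e^(−nδ), so x_5 = 37.6 × e^(−5 × 0.8432) = 37.6 × 0.01476 = 0.5550 mm.

0.555 mm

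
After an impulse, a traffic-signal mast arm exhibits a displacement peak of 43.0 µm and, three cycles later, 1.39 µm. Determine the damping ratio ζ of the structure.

0.179

Logarithmic decrement δ = (1/n)·ln(x₀/x_n) = (1/3)·ln(43.0/1.39) = (1/3)·ln(30.94) = 1.144.
ζ = δ/√(4π² + δ²) = 1.144/√(39.48 + 1.31) = 1.144/6.386 = 0.1791.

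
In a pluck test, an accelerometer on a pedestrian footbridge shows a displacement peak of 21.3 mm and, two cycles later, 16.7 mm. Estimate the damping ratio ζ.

Logarithmic decrement δ = (1/n)·ln(x₀/x_n) = (1/2)·ln(21.3/16.7) = (1/2)·ln(1.275) = 0.1216.
ζ = δ/√(4π² + δ²) = 0.1216/√(39.48 + 0.0148) = 0.1216/6.284 = 0.01936.

0.0194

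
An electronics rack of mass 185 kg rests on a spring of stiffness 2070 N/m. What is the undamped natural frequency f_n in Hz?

ω_n = √(k/m) = √(2070/185) = √11.19 = 3.345 rad/s.
f_n = ω_n/(2π) = 3.345/6.283 = 0.5324 Hz.

0.532 Hz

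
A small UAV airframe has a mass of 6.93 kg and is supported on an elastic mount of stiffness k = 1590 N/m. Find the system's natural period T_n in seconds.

ω_n = √(k/m) = √(1590/6.93) = √229.4 = 15.15 rad/s.
T_n = 2π/ω_n = 6.283/15.15 = 0.4148 s.

0.415 s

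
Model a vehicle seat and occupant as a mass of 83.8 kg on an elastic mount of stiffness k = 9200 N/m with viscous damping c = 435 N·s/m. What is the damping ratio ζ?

0.248

ω_n = √(k/m) = √(9200/83.8) = 10.48 rad/s.
Critical damping c_c = 2√(k·m) = 2√(9200 × 83.8) = 1756 N·s/m, so ζ = c/c_c = 435/1756 = 0.2477.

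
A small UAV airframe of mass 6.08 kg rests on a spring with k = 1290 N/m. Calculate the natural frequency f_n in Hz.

ω_n = √(k/m) = √(1290/6.08) = √212.2 = 14.57 rad/s.
f_n = ω_n/(2π) = 14.57/6.283 = 2.318 Hz.

2.32 Hz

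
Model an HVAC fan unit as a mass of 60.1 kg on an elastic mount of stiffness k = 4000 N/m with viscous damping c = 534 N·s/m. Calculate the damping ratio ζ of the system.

0.545

ω_n = √(k/m) = √(4000/60.1) = 8.158 rad/s.
Critical damping c_c = 2√(k·m) = 2√(4000 × 60.1) = 980.6 N·s/m, so ζ = c/c_c = 534/980.6 = 0.5446.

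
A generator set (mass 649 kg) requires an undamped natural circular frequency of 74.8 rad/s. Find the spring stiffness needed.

k = m·ω_n² = 649 × 74.80² = 649 × 5595 = 3631000 N/m.

3630000 N/m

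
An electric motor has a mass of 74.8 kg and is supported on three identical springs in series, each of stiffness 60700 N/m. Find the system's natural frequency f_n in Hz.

2.62 Hz

Series springs: 1/k_eq = 3/60700, so k_eq = 60700/3 = 20230 N/m.
ω_n = √(k_eq/m) = √(20230/74.8) = √270.5 = 16.45 rad/s.
f_n = ω_n/(2π) = 16.45/6.283 = 2.618 Hz.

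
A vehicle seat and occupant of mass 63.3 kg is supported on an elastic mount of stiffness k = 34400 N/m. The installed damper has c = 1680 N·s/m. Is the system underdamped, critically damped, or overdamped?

underdamped

c_c = 2√(k·m) = 2951 N·s/m; ζ = c/c_c = 1680/2951 = 0.569.
Since ζ < 1 the system is underdamped.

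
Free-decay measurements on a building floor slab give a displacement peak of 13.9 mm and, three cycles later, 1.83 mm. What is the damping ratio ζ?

0.107

Logarithmic decrement δ = (1/n)·ln(x₀/x_n) = (1/3)·ln(13.9/1.83) = (1/3)·ln(7.596) = 0.6759.
ζ = δ/√(4π² + δ²) = 0.6759/√(39.48 + 0.457) = 0.6759/6.319 = 0.1069.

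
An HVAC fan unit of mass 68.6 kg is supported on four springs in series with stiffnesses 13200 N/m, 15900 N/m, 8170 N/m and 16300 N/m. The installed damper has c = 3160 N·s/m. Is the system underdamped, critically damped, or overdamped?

overdamped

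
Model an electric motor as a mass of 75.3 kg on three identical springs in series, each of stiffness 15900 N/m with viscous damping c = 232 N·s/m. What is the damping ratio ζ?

Series springs: 1/k_eq = 3/15900, so k_eq = 15900/3 = 5300 N/m.
ω_n = √(k_eq/m) = √(5300/75.3) = 8.390 rad/s.
Critical damping c_c = 2√(k_eq·m) = 2√(5300 × 75.3) = 1263 N·s/m, so ζ = c/c_c = 232/1263 = 0.1836.

0.184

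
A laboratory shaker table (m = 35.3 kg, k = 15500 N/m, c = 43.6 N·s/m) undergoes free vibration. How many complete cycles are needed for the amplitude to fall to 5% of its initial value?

17 cycles

ζ = c/(2√(km)) = 43.6/(2√(15500 × 35.3)) = 43.6/1479 = 0.02947.
Logarithmic decrement δ = 2πζ/√(1 − ζ²) = 2π × 0.02947/√(1 − 0.000869) = 0.1853.
x_n/x₀ = e^(−nδ) ≤ 0.05; take ln: n ≥ ln(1/0.05)/δ = 2.996/0.1853 = 16.17.
So 17 complete cycles are required.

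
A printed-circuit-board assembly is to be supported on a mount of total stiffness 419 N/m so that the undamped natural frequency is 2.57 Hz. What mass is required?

1.61 kg

ω_n = 2πf_n = 2π × 2.57 = 16.15 rad/s.
m = k/ω_n² = 419/16.15² = 419/260.8 = 1.607 kg.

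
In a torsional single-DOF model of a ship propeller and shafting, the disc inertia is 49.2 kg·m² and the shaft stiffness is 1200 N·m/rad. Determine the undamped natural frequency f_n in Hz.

ω_n = √(k_t/J) = √(1200/49.2) = √24.39 = 4.939 rad/s.
f_n = ω_n/(2π) = 4.939/6.283 = 0.7860 Hz.

0.786 Hz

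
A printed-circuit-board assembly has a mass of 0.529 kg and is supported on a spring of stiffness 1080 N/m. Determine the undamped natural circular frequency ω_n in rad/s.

45.2 rad/s

ω_n = √(k/m) = √(1080/0.529) = √2042 = 45.18 rad/s.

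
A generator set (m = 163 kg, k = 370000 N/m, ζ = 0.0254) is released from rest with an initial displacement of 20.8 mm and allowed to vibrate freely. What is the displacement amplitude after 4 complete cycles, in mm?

11.0 mm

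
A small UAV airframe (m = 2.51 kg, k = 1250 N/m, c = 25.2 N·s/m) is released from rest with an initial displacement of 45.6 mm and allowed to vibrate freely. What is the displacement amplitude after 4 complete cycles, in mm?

ζ = c/(2√(km)) = 25.2/(2√(1250 × 2.51)) = 25.2/112.0 = 0.2249.
Logarithmic decrement δ = 2πζ/√(1 − ζ²) = 2π × 0.2249/√(1 − 0.0506) = 1.451.
After n cycles, x_n/x₀ = e^(−nδ), so x_4 = 45.6 × e^(−4 × 1.451) = 45.6 × 0.003021 = 0.1378 mm.

0.138 mm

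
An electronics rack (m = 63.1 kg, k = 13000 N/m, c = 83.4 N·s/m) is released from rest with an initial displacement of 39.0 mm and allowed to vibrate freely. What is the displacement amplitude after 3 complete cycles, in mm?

ζ = c/(2√(km)) = 83.4/(2√(13000 × 63.1)) = 83.4/1811 = 0.04604.
Logarithmic decrement δ = 2πζ/√(1 − ζ²) = 2π × 0.04604/√(1 − 0.00212) = 0.2896.
After n cycles, x_n/x₀ = e^(−nδ), so x_3 = 39.0 × e^(−3 × 0.2896) = 39.0 × 0.4195 = 16.36 mm.

16.4 mm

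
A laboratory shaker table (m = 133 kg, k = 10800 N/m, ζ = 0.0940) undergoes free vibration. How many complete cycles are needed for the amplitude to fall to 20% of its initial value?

3 cycles

Logarithmic decrement δ = 2πζ/√(1 − ζ²) = 2π × 0.09400/√(1 − 0.00884) = 0.5932.
x_n/x₀ = e^(−nδ) ≤ 0.2; take ln: n ≥ ln(1/0.2)/δ = 1.609/0.5932 = 2.713.
So 3 complete cycles are required.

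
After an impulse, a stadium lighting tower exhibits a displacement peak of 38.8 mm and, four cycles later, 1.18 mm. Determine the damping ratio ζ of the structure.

0.138

Logarithmic decrement δ = (1/n)·ln(x₀/x_n) = (1/4)·ln(38.8/1.18) = (1/4)·ln(32.88) = 0.8732.
ζ = δ/√(4π² + δ²) = 0.8732/√(39.48 + 0.763) = 0.8732/6.344 = 0.1377.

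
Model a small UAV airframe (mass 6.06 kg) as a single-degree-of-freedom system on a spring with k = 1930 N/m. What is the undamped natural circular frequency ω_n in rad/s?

ω_n = √(k/m) = √(1930/6.06) = √318.5 = 17.85 rad/s.

17.8 rad/s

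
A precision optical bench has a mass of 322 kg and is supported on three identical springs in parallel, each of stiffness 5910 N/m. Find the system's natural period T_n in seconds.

Parallel springs add: k_eq = 3 × 5910 = 17730 N/m.
ω_n = √(k_eq/m) = √(17730/322) = √55.06 = 7.420 rad/s.
T_n = 2π/ω_n = 6.283/7.420 = 0.8467 s.

0.847 s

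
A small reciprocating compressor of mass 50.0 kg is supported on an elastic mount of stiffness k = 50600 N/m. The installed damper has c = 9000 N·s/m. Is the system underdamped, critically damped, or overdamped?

c_c = 2√(k·m) = 3181 N·s/m; ζ = c/c_c = 9000/3181 = 2.83.
Since ζ > 1 the system is overdamped.

overdamped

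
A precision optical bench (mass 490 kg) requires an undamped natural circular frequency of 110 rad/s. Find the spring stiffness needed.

k = m·ω_n² = 490 × 110.0² = 490 × 12100 = 5929000 N/m.

5930000 N/m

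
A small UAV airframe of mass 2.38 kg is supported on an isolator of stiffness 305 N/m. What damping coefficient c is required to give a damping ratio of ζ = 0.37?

19.9 N·s/m

c_c = 2√(k·m) = 2√(305.0 × 2.38) = 53.89 N·s/m.
c = ζ·c_c = 0.37 × 53.89 = 19.94 N·s/m.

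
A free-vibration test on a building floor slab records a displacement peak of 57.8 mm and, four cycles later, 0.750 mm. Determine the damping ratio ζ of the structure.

0.170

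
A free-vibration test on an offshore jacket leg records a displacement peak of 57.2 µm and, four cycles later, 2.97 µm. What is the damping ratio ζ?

0.117

Logarithmic decrement δ = (1/n)·ln(x₀/x_n) = (1/4)·ln(57.2/2.97) = (1/4)·ln(19.26) = 0.7395.
ζ = δ/√(4π² + δ²) = 0.7395/√(39.48 + 0.547) = 0.7395/6.327 = 0.1169.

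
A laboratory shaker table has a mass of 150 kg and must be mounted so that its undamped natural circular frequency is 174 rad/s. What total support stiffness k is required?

4540000 N/m

k = m·ω_n² = 150 × 174.0² = 150 × 30280 = 4541000 N/m.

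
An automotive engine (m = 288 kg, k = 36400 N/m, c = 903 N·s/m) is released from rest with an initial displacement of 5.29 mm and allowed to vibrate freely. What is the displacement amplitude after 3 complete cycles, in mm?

0.372 mm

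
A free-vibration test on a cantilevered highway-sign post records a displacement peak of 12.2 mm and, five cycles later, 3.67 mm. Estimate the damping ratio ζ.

0.0382

Logarithmic decrement δ = (1/n)·ln(x₀/x_n) = (1/5)·ln(12.2/3.67) = (1/5)·ln(3.324) = 0.2402.
ζ = δ/√(4π² + δ²) = 0.2402/√(39.48 + 0.0577) = 0.2402/6.288 = 0.03821.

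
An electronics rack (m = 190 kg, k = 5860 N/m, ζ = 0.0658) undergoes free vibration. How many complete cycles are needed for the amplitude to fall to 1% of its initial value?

Logarithmic decrement δ = 2πζ/√(1 − ζ²) = 2π × 0.06580/√(1 − 0.00433) = 0.4143.
x_n/x₀ = e^(−nδ) ≤ 0.01; take ln: n ≥ ln(1/0.01)/δ = 4.605/0.4143 = 11.11.
So 12 complete cycles are required.

12 cycles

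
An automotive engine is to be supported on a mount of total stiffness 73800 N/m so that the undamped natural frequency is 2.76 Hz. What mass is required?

245 kg

ω_n = 2πf_n = 2π × 2.76 = 17.34 rad/s.
m = k/ω_n² = 73800/17.34² = 73800/300.7 = 245.4 kg.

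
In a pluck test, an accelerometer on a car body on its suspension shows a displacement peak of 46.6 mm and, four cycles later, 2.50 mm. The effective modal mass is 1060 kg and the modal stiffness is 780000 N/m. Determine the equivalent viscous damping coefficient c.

6650 N·s/m

Logarithmic decrement δ = (1/n)·ln(x₀/x_n) = (1/4)·ln(46.6/2.50) = (1/4)·ln(18.64) = 0.7313.
ζ = δ/√(4π² + δ²) = 0.7313/√(39.48 + 0.535) = 0.7313/6.326 = 0.1156.
c = ζ · 2√(km) = 0.1156 × 2√(780000 × 1060) = 0.1156 × 57510 = 6649 N·s/m.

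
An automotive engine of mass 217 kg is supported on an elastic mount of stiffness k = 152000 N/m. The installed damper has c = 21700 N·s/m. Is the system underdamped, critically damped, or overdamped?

overdamped

c_c = 2√(k·m) = 11490 N·s/m; ζ = c/c_c = 21700/11490 = 1.89.
Since ζ > 1 the system is overdamped.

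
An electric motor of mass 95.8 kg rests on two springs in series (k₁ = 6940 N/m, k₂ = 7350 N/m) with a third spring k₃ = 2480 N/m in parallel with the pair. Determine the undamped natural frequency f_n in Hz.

1.26 Hz

Series pair: k_s = k₁k₂/(k₁+k₂) = (6940)(7350)/(6940 + 7350) = 3570 N/m. In parallel with k₃: k_eq = 3570 + 2480 = 6050 N/m.
ω_n = √(k_eq/m) = √(6050/95.8) = √63.15 = 7.947 rad/s.
f_n = ω_n/(2π) = 7.947/6.283 = 1.265 Hz.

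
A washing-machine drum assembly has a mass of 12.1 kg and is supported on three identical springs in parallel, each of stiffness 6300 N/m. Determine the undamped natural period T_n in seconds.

Parallel springs add: k_eq = 3 × 6300 = 18900 N/m.
ω_n = √(k_eq/m) = √(18900/12.1) = √1562 = 39.52 rad/s.
T_n = 2π/ω_n = 6.283/39.52 = 0.1590 s.

0.159 s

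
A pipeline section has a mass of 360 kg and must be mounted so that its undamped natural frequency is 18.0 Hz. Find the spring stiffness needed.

ω_n = 2πf_n = 2π × 18.0 = 113.1 rad/s.
k = m·ω_n² = 360 × 113.1² = 360 × 12790 = 4605000 N/m.

4600000 N/m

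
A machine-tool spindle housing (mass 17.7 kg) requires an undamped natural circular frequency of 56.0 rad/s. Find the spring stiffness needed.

k = m·ω_n² = 17.7 × 56.00² = 17.7 × 3136 = 55510 N/m.

55500 N/m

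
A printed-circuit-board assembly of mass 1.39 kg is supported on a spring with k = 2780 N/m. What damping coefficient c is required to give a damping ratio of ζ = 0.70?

87.0 N·s/m

c_c = 2√(k·m) = 2√(2780 × 1.39) = 124.3 N·s/m.
c = ζ·c_c = 0.70 × 124.3 = 87.03 N·s/m.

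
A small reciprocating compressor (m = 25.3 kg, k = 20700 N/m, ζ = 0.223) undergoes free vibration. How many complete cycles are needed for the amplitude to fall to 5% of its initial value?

3 cycles

Logarithmic decrement δ = 2πζ/√(1 − ζ²) = 2π × 0.2230/√(1 − 0.0497) = 1.437.
x_n/x₀ = e^(−nδ) ≤ 0.05; take ln: n ≥ ln(1/0.05)/δ = 2.996/1.437 = 2.084.
So 3 complete cycles are required.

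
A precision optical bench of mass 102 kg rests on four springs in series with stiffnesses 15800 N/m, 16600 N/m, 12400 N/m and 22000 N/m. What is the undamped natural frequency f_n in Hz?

0.997 Hz

Series springs: 1/k_eq = 1/15800 + 1/16600 + 1/12400 + 1/22000 = 0.0002496, so k_eq = 4006 N/m.
ω_n = √(k_eq/m) = √(4006/102) = √39.27 = 6.267 rad/s.
f_n = ω_n/(2π) = 6.267/6.283 = 0.9974 Hz.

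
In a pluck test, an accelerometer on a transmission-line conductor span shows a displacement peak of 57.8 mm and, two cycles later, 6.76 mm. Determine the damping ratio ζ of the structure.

0.168

Logarithmic decrement δ = (1/n)·ln(x₀/x_n) = (1/2)·ln(57.8/6.76) = (1/2)·ln(8.550) = 1.073.
ζ = δ/√(4π² + δ²) = 1.073/√(39.48 + 1.15) = 1.073/6.374 = 0.1683.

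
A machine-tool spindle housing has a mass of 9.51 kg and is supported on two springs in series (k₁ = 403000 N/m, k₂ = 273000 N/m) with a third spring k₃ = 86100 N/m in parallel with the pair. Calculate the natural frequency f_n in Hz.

Series pair: k_s = k₁k₂/(k₁+k₂) = (403000)(273000)/(403000 + 273000) = 162800 N/m. In parallel with k₃: k_eq = 162800 + 86100 = 248800 N/m.
ω_n = √(k_eq/m) = √(248800/9.51) = √26170 = 161.8 rad/s.
f_n = ω_n/(2π) = 161.8/6.283 = 25.75 Hz.

25.7 Hz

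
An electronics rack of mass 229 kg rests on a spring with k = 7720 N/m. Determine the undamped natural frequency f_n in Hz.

0.924 Hz

ω_n = √(k/m) = √(7720/229) = √33.71 = 5.806 rad/s.
f_n = ω_n/(2π) = 5.806/6.283 = 0.9241 Hz.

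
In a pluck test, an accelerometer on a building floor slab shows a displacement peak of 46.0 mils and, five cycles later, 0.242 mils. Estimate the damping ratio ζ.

0.165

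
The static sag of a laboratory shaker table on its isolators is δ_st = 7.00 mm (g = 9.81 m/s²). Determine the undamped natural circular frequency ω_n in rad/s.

37.4 rad/s

ω_n = √(g/δ_st) = √(9.81/0.00700) = √1401 = 37.44 rad/s.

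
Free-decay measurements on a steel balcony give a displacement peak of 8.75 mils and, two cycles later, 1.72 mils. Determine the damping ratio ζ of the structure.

Logarithmic decrement δ = (1/n)·ln(x₀/x_n) = (1/2)·ln(8.75/1.72) = (1/2)·ln(5.087) = 0.8134.
ζ = δ/√(4π² + δ²) = 0.8134/√(39.48 + 0.662) = 0.8134/6.336 = 0.1284.

0.128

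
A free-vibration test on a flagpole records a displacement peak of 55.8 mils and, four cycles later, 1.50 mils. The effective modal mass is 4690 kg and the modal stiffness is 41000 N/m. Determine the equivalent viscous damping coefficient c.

Logarithmic decrement δ = (1/n)·ln(x₀/x_n) = (1/4)·ln(55.8/1.50) = (1/4)·ln(37.20) = 0.9041.
ζ = δ/√(4π² + δ²) = 0.9041/√(39.48 + 0.817) = 0.9041/6.348 = 0.1424.
c = ζ · 2√(km) = 0.1424 × 2√(41000 × 4690) = 0.1424 × 27730 = 3950 N·s/m.

3950 N·s/m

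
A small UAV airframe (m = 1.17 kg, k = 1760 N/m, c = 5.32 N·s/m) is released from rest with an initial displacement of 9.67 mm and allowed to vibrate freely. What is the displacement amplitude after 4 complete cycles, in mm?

ζ = c/(2√(km)) = 5.32/(2√(1760 × 1.17)) = 5.32/90.76 = 0.05862.
Logarithmic decrement δ = 2πζ/√(1 − ζ²) = 2π × 0.05862/√(1 − 0.00344) = 0.3689.
After n cycles, x_n/x₀ = e^(−nδ), so x_4 = 9.67 × e^(−4 × 0.3689) = 9.67 × 0.2286 = 2.211 mm.

2.21 mm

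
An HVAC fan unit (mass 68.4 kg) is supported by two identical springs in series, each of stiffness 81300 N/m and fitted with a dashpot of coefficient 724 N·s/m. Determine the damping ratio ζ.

0.217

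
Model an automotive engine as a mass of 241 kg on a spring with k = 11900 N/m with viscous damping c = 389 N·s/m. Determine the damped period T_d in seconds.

ω_n = √(k/m) = √(11900/241) = 7.027 rad/s.
Critical damping c_c = 2√(k·m) = 2√(11900 × 241) = 3387 N·s/m, so ζ = c/c_c = 389/3387 = 0.1149.
ω_d = ω_n√(1 − ζ²) = 7.027 × √(1 − 0.0132) = 6.980 rad/s.
T_d = 2π/ω_d = 0.9001 s.

0.900 s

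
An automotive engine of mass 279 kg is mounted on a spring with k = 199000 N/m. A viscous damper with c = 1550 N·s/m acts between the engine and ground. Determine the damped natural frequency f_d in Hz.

4.23 Hz

ω_n = √(k/m) = √(199000/279) = 26.71 rad/s.
Critical damping c_c = 2√(k·m) = 2√(199000 × 279) = 14900 N·s/m, so ζ = c/c_c = 1550/14900 = 0.1040.
ω_d = ω_n√(1 − ζ²) = 26.71 × √(1 − 0.0108) = 26.56 rad/s.
f_d = ω_d/(2π) = 4.227 Hz.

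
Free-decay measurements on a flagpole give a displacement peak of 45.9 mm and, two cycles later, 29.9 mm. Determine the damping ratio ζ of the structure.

Logarithmic decrement δ = (1/n)·ln(x₀/x_n) = (1/2)·ln(45.9/29.9) = (1/2)·ln(1.535) = 0.2143.
ζ = δ/√(4π² + δ²) = 0.2143/√(39.48 + 0.0459) = 0.2143/6.287 = 0.03409.

0.0341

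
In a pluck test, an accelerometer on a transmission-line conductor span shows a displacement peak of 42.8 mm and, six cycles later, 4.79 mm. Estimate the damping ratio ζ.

0.0580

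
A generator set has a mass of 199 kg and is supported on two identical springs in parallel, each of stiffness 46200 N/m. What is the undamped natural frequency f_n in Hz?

Parallel springs add: k_eq = 2 × 46200 = 92400 N/m.
ω_n = √(k_eq/m) = √(92400/199) = √464.3 = 21.55 rad/s.
f_n = ω_n/(2π) = 21.55/6.283 = 3.429 Hz.

3.43 Hz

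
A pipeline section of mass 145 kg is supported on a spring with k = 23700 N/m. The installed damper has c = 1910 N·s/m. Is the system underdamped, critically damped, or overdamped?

underdamped

c_c = 2√(k·m) = 3708 N·s/m; ζ = c/c_c = 1910/3708 = 0.515.
Since ζ < 1 the system is underdamped.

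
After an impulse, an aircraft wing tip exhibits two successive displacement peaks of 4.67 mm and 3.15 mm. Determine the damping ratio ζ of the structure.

0.0625

Logarithmic decrement δ = (1/n)·ln(x₀/x_n) = (1/1)·ln(4.67/3.15) = (1/1)·ln(1.483) = 0.3938.
ζ = δ/√(4π² + δ²) = 0.3938/√(39.48 + 0.155) = 0.3938/6.296 = 0.06255.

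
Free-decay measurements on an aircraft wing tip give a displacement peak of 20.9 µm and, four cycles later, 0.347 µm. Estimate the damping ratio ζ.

Logarithmic decrement δ = (1/n)·ln(x₀/x_n) = (1/4)·ln(20.9/0.347) = (1/4)·ln(60.23) = 1.025.
ζ = δ/√(4π² + δ²) = 1.025/√(39.48 + 1.05) = 1.025/6.366 = 0.1609.

0.161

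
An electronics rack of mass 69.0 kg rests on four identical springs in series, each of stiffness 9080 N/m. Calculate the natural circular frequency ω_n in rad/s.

5.74 rad/s

Series springs: 1/k_eq = 4/9080, so k_eq = 9080/4 = 2270 N/m.
ω_n = √(k_eq/m) = √(2270/69.0) = √32.90 = 5.736 rad/s.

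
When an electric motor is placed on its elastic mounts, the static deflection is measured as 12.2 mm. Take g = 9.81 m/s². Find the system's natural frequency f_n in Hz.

4.51 Hz

ω_n = √(g/δ_st) = √(9.81/0.0122) = √804.1 = 28.36 rad/s.
f_n = ω_n/(2π) = 28.36/6.283 = 4.513 Hz.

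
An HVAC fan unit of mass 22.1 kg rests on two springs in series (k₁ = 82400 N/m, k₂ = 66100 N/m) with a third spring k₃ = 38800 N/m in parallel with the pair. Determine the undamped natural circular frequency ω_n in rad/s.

Series pair: k_s = k₁k₂/(k₁+k₂) = (82400)(66100)/(82400 + 66100) = 36680 N/m. In parallel with k₃: k_eq = 36680 + 38800 = 75480 N/m.
ω_n = √(k_eq/m) = √(75480/22.1) = √3415 = 58.44 rad/s.

58.4 rad/s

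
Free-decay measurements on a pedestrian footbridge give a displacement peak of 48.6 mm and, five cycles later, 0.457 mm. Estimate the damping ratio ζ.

0.147

Logarithmic decrement δ = (1/n)·ln(x₀/x_n) = (1/5)·ln(48.6/0.457) = (1/5)·ln(106.3) = 0.9333.
ζ = δ/√(4π² + δ²) = 0.9333/√(39.48 + 0.871) = 0.9333/6.352 = 0.1469.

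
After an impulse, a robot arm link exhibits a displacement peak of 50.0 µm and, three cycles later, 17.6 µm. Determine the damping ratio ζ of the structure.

Logarithmic decrement δ = (1/n)·ln(x₀/x_n) = (1/3)·ln(50.0/17.6) = (1/3)·ln(2.841) = 0.3480.
ζ = δ/√(4π² + δ²) = 0.3480/√(39.48 + 0.121) = 0.3480/6.293 = 0.05531.

0.0553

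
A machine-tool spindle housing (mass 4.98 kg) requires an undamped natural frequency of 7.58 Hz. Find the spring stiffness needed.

11300 N/m

ω_n = 2πf_n = 2π × 7.58 = 47.63 rad/s.
k = m·ω_n² = 4.98 × 47.63² = 4.98 × 2268 = 11300 N/m.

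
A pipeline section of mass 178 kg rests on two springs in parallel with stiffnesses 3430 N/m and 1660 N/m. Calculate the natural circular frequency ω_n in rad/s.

5.35 rad/s

Parallel springs add: k_eq = 3430 + 1660 = 5090 N/m.
ω_n = √(k_eq/m) = √(5090/178) = √28.60 = 5.347 rad/s.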